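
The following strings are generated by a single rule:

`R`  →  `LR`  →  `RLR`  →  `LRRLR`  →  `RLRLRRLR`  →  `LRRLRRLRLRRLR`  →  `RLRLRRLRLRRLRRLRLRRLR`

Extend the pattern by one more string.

From term 3 onward, concatenate the second-to-last term with the last: R·LR = RLR, LR·RLR = LRRLR, …
So term 8 is LRRLRRLRLRRLR·RLRLRRLRLRRLRRLRLRRLR.

LRRLRRLRLRRLRRLRLRRLRLRRLRRLRLRRLR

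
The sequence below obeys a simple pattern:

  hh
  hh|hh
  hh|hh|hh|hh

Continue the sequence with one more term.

hh|hh|hh|hh|hh|hh|hh|hh

Each string is two copies of the previous one joined by '|'.
One more doubling of hh|hh|hh|hh gives the answer.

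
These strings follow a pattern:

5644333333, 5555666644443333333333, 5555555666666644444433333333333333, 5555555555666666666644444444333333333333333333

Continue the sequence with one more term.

Reading off run lengths: 5 runs 1, 4, 7, 10; 6 runs 1, 4, 7, 10; 4 runs 2, 4, 6, 8; 3 runs 6, 10, 14, 18 — each is linear in n (n = 1, 2, …).
Setting n = 5 gives 13, 13, 10, 22 characters in each block.

5555555555555666666666666644444444443333333333333333333333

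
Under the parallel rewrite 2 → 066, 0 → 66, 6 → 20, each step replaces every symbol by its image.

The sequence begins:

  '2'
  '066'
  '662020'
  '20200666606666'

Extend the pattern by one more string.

Rewriting the 14 symbols of 20200666606666 one by one yields 066 66 066 66 66 20 20 20 20 66 20 20 20 20; concatenated:

066660666666202020206620202020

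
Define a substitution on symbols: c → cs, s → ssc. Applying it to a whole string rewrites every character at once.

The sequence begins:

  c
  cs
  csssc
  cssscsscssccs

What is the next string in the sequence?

Rewriting the 13 symbols of cssscsscssccs one by one yields cs ssc ssc ssc cs ssc ssc cs ssc ssc cs cs ssc; concatenated:

cssscsscssccssscssccssscssccscsssc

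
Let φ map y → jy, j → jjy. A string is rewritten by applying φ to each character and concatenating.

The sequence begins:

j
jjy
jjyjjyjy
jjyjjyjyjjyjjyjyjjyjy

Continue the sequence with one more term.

φ(jjyjjyjyjjyjjyjyjjyjy) expands symbol-by-symbol to jjy jjy jy jjy jjy jy jjy jy jjy jjy jy jjy jjy jy jjy jy jjy jjy jy jjy jy; joining the 21 pieces gives the next term.

jjyjjyjyjjyjjyjyjjyjyjjyjjyjyjjyjjyjyjjyjyjjyjjyjyjjyjy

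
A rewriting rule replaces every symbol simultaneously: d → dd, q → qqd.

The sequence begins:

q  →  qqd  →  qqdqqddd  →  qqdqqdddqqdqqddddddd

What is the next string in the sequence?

Rewriting the 20 symbols of qqdqqdddqqdqqddddddd one by one yields qqd qqd dd qqd qqd dd dd dd qqd qqd dd qqd qqd dd dd dd dd dd dd dd; concatenated:

qqdqqdddqqdqqdddddddqqdqqdddqqdqqddddddddddddddd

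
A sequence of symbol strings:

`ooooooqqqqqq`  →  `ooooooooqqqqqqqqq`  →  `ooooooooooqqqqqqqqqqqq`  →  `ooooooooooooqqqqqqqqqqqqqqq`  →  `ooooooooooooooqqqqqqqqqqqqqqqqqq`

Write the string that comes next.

ooooooooooooooooqqqqqqqqqqqqqqqqqqqqq

Reading off run lengths: o runs 6, 8, 10, 12, 14; q runs 6, 9, 12, 15, 18 — each is linear in n, where the shown terms are n = 2, 3, 4, 5, 6.
For the next term, n = 7, so the run lengths are 16, 21.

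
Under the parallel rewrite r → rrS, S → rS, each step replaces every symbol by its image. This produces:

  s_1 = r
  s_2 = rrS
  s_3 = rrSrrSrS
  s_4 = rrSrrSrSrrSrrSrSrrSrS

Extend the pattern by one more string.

Rewriting the 21 symbols of rrSrrSrSrrSrrSrSrrSrS one by one yields rrS rrS rS rrS rrS rS rrS rS rrS rrS rS rrS rrS rS rrS rS rrS rrS rS rrS rS; concatenated:

rrSrrSrSrrSrrSrSrrSrSrrSrrSrSrrSrrSrSrrSrSrrSrrSrSrrSrS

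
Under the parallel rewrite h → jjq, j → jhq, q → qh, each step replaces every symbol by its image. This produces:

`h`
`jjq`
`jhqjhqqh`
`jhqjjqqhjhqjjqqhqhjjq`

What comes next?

Rewriting the 21 symbols of jhqjjqqhjhqjjqqhqhjjq one by one yields jhq jjq qh jhq jhq qh qh jjq jhq jjq qh jhq jhq qh qh jjq qh jjq jhq jhq qh; concatenated:

jhqjjqqhjhqjhqqhqhjjqjhqjjqqhjhqjhqqhqhjjqqhjjqjhqjhqqh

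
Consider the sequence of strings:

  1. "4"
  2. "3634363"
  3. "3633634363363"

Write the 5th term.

3633633633634363363363363

s(k+1) = 363·s(k)·363, so each term gains 363 as a prefix and 363 as a suffix.
From 3633634363363, 2 further steps: 3633634363363 → 3633633634363363363 → (answer).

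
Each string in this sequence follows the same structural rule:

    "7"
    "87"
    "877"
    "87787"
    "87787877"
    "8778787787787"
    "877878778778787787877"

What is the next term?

8778787787787877878778778787787787

From term 3 onward, concatenate the last term with the second-to-last: 87·7 = 877, 877·87 = 87787, …
Continuing: 877878778778787787877 · 8778787787787 gives term 8.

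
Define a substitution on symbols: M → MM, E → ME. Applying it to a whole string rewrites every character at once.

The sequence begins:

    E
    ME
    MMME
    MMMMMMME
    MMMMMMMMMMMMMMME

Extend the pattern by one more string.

Replace each of the 16 characters of MMMMMMMMMMMMMMME in place — MM MM MM MM MM MM MM MM MM MM MM MM MM MM MM ME — and concatenate.

MMMMMMMMMMMMMMMMMMMMMMMMMMMMMMME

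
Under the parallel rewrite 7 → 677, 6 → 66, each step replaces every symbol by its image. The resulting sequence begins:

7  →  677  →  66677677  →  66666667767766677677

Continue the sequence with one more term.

666666666666666776776667767766666667767766677677

φ(66666667767766677677) expands symbol-by-symbol to 66 66 66 66 66 66 66 677 677 66 677 677 66 66 66 677 677 66 677 677; joining the 20 pieces gives the next term.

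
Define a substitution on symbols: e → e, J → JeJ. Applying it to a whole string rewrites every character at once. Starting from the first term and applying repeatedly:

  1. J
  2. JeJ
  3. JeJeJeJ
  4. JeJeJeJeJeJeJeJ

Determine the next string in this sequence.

JeJeJeJeJeJeJeJeJeJeJeJeJeJeJeJ

φ(JeJeJeJeJeJeJeJ) expands symbol-by-symbol to JeJ e JeJ e JeJ e JeJ e JeJ e JeJ e JeJ e JeJ; joining the 15 pieces gives the next term.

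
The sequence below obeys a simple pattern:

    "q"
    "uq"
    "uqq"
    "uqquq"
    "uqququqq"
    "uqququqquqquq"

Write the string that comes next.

uqququqquqququqququqq

From term 3 onward, concatenate the last term with the second-to-last: uq·q = uqq, uqq·uq = uqquq, …
The next term joins uqququqquqquq and uqququqq.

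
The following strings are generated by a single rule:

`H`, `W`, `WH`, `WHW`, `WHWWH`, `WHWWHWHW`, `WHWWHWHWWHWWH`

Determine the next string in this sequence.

From term 3 onward, concatenate the last term with the second-to-last: W·H = WH, WH·W = WHW, …
So term 8 is WHWWHWHWWHWWH·WHWWHWHW.

WHWWHWHWWHWWHWHWWHWHW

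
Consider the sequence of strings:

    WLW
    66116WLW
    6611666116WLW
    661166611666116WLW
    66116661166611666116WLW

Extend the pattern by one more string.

6611666116661166611666116WLW

The strings grow by a fixed prefix 66116 each time.
So the next term is 66116·66116661166611666116WLW.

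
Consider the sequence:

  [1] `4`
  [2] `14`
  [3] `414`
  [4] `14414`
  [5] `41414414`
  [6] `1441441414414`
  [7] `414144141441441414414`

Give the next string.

1441441414414414144141441441414414

Each term (from the third on) is the two preceding terms concatenated in order: term 3 = 4·14 = 414.
Continuing: 1441441414414 · 414144141441441414414 gives term 8.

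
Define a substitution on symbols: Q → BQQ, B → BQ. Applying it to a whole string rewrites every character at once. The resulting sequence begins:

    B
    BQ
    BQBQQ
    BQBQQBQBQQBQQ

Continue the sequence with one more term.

φ(BQBQQBQBQQBQQ) expands symbol-by-symbol to BQ BQQ BQ BQQ BQQ BQ BQQ BQ BQQ BQQ BQ BQQ BQQ; joining the 13 pieces gives the next term.

BQBQQBQBQQBQQBQBQQBQBQQBQQBQBQQBQQ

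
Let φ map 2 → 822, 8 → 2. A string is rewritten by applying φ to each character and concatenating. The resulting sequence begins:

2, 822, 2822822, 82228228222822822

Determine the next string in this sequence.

φ(82228228222822822) expands symbol-by-symbol to 2 822 822 822 2 822 822 2 822 822 822 2 822 822 2 822 822; joining the 17 pieces gives the next term.

28228228222822822282282282228228222822822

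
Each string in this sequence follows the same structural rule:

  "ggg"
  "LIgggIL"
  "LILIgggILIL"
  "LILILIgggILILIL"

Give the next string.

s(k+1) = LI·s(k)·IL, so each term gains LI as a prefix and IL as a suffix.
Applying this once more to LILILIgggILILIL:

LILILILIgggILILILIL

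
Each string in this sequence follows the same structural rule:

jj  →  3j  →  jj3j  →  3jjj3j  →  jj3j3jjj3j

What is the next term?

3jjj3jjj3j3jjj3j

Each term (from the third on) is the two preceding terms concatenated in order: term 3 = jj·3j = jj3j.
Continuing: 3jjj3j · jj3j3jjj3j gives term 6.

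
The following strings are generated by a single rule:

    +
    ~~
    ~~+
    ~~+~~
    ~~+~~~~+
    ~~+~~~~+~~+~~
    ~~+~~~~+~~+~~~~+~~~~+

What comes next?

~~+~~~~+~~+~~~~+~~~~+~~+~~~~+~~+~~

Each term (from the third on) is the previous term followed by the one before it: term 3 = ~~·+ = ~~+.
Continuing: ~~+~~~~+~~+~~~~+~~~~+ · ~~+~~~~+~~+~~ gives term 8.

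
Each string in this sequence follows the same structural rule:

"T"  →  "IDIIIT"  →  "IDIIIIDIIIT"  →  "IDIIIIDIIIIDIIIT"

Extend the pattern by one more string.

Each term is the previous one with IDIII prepended.
One more step from IDIIIIDIIIIDIIIT gives the answer.

IDIIIIDIIIIDIIIIDIIIT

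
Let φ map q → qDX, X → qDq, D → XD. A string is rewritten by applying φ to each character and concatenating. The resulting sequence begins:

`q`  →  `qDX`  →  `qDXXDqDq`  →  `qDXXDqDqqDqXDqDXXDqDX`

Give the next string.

Replace each of the 21 characters of qDXXDqDqqDqXDqDXXDqDX in place — qDX XD qDq qDq XD qDX XD qDX qDX XD qDX qDq XD qDX XD qDq qDq XD qDX XD qDq — and concatenate.

qDXXDqDqqDqXDqDXXDqDXqDXXDqDXqDqXDqDXXDqDqqDqXDqDXXDqDq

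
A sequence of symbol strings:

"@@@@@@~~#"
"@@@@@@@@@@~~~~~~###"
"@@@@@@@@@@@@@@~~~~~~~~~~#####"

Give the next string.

@@@@@@@@@@@@@@@@@@~~~~~~~~~~~~~~#######

The n-th term is 4n+2 @'s then 4n-2 ~'s then 2n-1 #'s (n = 1, 2, …).
At n = 4 the blocks have lengths 18, 14, 7.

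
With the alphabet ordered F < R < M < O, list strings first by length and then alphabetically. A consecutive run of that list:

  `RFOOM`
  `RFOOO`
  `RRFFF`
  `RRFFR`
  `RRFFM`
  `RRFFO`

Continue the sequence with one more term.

The successor of RRFFO increments the rightmost position that isn't already O and resets every position after it to F.

RRFRF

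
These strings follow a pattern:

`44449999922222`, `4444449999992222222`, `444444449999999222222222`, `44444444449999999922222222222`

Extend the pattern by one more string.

4444444444449999999992222222222222

The n-th term is 2n 4's then n+3 9's then 2n+1 2's, where the shown terms are n = 2, 3, 4, 5.
At n = 6 the blocks have lengths 12, 9, 13.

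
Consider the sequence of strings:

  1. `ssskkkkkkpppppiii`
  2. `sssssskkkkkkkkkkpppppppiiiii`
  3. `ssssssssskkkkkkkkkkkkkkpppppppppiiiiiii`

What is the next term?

sssssssssssskkkkkkkkkkkkkkkkkkpppppppppppiiiiiiiii

The n-th term is 3n s's then 4n+2 k's then 2n+3 p's then 2n+1 i's (n = 1, 2, …).
Setting n = 4 gives 12, 18, 11, 9 characters in each block.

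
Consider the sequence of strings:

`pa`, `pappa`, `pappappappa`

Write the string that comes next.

Every step duplicates the string with 'p' between the halves.
Doubling pappappappa with 'p' between the halves:

pappappappappappappappa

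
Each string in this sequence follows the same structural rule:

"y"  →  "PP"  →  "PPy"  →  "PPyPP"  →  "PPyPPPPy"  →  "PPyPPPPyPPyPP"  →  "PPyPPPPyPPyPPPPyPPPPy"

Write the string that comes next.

PPyPPPPyPPyPPPPyPPPPyPPyPPPPyPPyPP

From term 3 onward, concatenate the last term with the second-to-last: PP·y = PPy, PPy·PP = PPyPP, …
The next term joins PPyPPPPyPPyPPPPyPPPPy and PPyPPPPyPPyPP.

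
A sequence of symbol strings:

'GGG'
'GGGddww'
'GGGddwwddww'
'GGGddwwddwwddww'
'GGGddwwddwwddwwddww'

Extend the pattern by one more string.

Every step adds ddww to the end: s(k+1) = s(k)·ddww.
So the next term is GGGddwwddwwddwwddww·ddww.

GGGddwwddwwddwwddwwddww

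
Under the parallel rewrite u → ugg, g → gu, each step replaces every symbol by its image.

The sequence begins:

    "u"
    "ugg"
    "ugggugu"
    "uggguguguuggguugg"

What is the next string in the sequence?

Rewriting the 17 symbols of uggguguguuggguugg one by one yields ugg gu gu gu ugg gu ugg gu ugg ugg gu gu gu ugg ugg gu gu; concatenated:

uggguguguuggguuggguugguggguguguuggugggugu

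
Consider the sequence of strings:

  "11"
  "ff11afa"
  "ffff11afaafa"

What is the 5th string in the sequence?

Every step adds ff to the front and afa to the end of the previous string.
From ffff11afaafa, 2 further steps: ffff11afaafa → ffffff11afaafaafa → (answer).

ffffffff11afaafaafaafa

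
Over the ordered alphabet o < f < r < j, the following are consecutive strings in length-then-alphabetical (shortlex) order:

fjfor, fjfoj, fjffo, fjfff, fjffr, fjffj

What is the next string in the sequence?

Treat fjffj as a base-4 numeral over the given alphabet and add one, carrying through any trailing j's.

fjfro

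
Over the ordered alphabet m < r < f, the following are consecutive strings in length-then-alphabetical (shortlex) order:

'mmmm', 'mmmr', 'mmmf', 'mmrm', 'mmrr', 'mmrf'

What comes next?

Find the rightmost character of mmrf below f, bump it to the next letter, and reset everything to its right to m.

mmfm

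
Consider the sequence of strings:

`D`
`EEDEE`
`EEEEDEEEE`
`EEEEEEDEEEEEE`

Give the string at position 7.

Each term wraps the previous one in EE on the left and EE on the right.
From EEEEEEDEEEEEE, 3 further steps: EEEEEEDEEEEEE → EEEEEEEEDEEEEEEEE → EEEEEEEEEEDEEEEEEEEEE → (answer).

EEEEEEEEEEEEDEEEEEEEEEEEE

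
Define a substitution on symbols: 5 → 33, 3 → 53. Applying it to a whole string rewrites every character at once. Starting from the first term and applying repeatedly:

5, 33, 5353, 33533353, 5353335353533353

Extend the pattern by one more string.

33533353535333533353335353533353

φ(5353335353533353) expands symbol-by-symbol to 33 53 33 53 53 53 33 53 33 53 33 53 53 53 33 53; joining the 16 pieces gives the next term.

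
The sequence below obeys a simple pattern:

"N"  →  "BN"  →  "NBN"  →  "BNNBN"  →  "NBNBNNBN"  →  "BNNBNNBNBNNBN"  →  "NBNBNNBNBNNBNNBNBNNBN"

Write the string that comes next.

Each term (from the third on) is the two preceding terms concatenated in order: term 3 = N·BN = NBN.
So term 8 is BNNBNNBNBNNBN·NBNBNNBNBNNBNNBNBNNBN.

BNNBNNBNBNNBNNBNBNNBNBNNBNNBNBNNBN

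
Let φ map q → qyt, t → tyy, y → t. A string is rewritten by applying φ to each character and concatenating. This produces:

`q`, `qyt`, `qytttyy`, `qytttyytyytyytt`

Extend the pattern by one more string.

Rewriting the 15 symbols of qytttyytyytyytt one by one yields qyt t tyy tyy tyy t t tyy t t tyy t t tyy tyy; concatenated:

qytttyytyytyytttyytttyytttyytyy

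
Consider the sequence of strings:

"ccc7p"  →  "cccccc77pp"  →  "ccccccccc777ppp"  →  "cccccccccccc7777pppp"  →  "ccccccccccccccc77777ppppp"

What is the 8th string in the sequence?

cccccccccccccccccccccccc77777777pppppppp

Reading off run lengths: c runs 3, 6, 9, 12, 15; 7 runs 1, 2, 3, 4, 5; p runs 1, 2, 3, 4, 5 — each is linear in n (n = 1, 2, …).
Setting n = 8 gives 24, 8, 8 characters in each block.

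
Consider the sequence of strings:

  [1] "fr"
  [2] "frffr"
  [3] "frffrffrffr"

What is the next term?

Each string is two copies of the previous one joined by 'f'.
One more doubling of frffrffrffr gives the answer.

frffrffrffrffrffrffrffr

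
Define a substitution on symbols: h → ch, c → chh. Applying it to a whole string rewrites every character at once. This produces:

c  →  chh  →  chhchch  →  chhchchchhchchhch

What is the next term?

chhchchchhchchhchchhchchchhchchhchchchhch

Applying the rule to each of the 17 symbols of chhchchchhchchhch gives the pieces chh ch ch chh ch chh ch chh ch ch chh ch chh ch ch chh ch, which concatenate to the answer.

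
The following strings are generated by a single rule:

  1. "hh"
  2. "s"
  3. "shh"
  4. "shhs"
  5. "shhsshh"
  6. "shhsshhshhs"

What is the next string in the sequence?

shhsshhshhsshhsshh

From term 3 onward, concatenate the last term with the second-to-last: s·hh = shh, shh·s = shhs, …
Continuing: shhsshhshhs · shhsshh gives term 7.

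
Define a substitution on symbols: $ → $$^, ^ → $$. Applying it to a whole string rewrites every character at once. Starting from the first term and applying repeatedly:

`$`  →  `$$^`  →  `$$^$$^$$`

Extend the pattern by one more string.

$$^$$^$$$$^$$^$$$$^$$^

Rewriting each symbol of $$^$$^$$: $→$$^, $→$$^, ^→$$, $→$$^, $→$$^, ^→$$, $→$$^, $→$$^, which concatenates to $$^ $$^ $$ $$^ $$^ $$ $$^ $$^.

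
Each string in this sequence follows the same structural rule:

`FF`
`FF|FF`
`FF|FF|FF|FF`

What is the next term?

s(k+1) = s(k)·|·s(k) — each term doubles the last with '|' between the halves.
So the next term is two copies of FF|FF|FF|FF with '|' between the halves.

FF|FF|FF|FF|FF|FF|FF|FF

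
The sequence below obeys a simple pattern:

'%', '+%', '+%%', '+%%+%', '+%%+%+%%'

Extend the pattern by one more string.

+%%+%+%%+%%+%

This is a Fibonacci-style word recurrence s(k) = s(k−1)·s(k−2): e.g. +%·% = +%%.
The next term joins +%%+%+%% and +%%+%.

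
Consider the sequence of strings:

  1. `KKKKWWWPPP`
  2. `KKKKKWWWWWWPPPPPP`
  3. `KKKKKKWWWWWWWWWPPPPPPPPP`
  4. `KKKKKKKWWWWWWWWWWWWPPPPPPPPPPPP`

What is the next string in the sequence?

KKKKKKKKWWWWWWWWWWWWWWWPPPPPPPPPPPPPPP

Each string has the form K^{n+3} W^{3n} P^{3n} (n = 1, 2, …).
For the next term, n = 5, so the run lengths are 8, 15, 15.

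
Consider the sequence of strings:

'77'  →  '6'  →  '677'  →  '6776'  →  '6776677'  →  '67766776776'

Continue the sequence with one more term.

677667767766776677

From term 3 onward, concatenate the last term with the second-to-last: 6·77 = 677, 677·6 = 6776, …
So term 7 is 67766776776·6776677.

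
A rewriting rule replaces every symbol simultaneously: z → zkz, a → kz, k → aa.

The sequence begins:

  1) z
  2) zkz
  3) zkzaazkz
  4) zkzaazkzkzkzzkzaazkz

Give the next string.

Replace each of the 20 characters of zkzaazkzkzkzzkzaazkz in place — zkz aa zkz kz kz zkz aa zkz aa zkz aa zkz zkz aa zkz kz kz zkz aa zkz — and concatenate.

zkzaazkzkzkzzkzaazkzaazkzaazkzzkzaazkzkzkzzkzaazkz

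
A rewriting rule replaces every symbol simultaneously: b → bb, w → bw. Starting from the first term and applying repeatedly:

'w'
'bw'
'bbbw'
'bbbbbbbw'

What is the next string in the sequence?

Expanding bbbbbbbw: b→bb, b→bb, b→bb, b→bb, b→bb, b→bb, b→bb, w→bw. Concatenated: bb bb bb bb bb bb bb bw.

bbbbbbbbbbbbbbbw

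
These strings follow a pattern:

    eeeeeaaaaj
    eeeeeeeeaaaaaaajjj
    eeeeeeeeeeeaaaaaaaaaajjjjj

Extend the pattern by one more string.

eeeeeeeeeeeeeeaaaaaaaaaaaaajjjjjjj

The n-th term is 3n+2 e's then 3n+1 a's then 2n-1 j's (n = 1, 2, …).
At n = 4 the blocks have lengths 14, 13, 7.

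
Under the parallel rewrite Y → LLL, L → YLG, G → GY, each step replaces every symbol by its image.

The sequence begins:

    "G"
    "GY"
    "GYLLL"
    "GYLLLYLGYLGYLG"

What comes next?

Rewriting the 14 symbols of GYLLLYLGYLGYLG one by one yields GY LLL YLG YLG YLG LLL YLG GY LLL YLG GY LLL YLG GY; concatenated:

GYLLLYLGYLGYLGLLLYLGGYLLLYLGGYLLLYLGGY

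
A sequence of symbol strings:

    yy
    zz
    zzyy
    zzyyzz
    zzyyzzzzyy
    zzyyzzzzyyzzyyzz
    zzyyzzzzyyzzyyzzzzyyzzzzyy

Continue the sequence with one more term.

zzyyzzzzyyzzyyzzzzyyzzzzyyzzyyzzzzyyzzyyzz

This is a Fibonacci-style word recurrence s(k) = s(k−1)·s(k−2): e.g. zz·yy = zzyy.
So term 8 is zzyyzzzzyyzzyyzzzzyyzzzzyy·zzyyzzzzyyzzyyzz.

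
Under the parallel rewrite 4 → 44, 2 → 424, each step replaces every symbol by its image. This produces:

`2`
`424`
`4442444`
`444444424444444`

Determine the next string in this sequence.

4444444444444442444444444444444

φ(444444424444444) expands symbol-by-symbol to 44 44 44 44 44 44 44 424 44 44 44 44 44 44 44; joining the 15 pieces gives the next term.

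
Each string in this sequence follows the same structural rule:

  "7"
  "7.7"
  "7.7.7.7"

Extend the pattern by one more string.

Each string is two copies of the previous one joined by '.'.
Doubling 7.7.7.7 with '.' between the halves:

7.7.7.7.7.7.7.7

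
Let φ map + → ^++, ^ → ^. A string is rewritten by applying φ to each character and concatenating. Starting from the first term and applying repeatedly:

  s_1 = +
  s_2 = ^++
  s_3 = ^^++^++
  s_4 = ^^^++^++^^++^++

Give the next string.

^^^^++^++^^++^++^^^++^++^^++^++

Replace each of the 15 characters of ^^^++^++^^++^++ in place — ^ ^ ^ ^++ ^++ ^ ^++ ^++ ^ ^ ^++ ^++ ^ ^++ ^++ — and concatenate.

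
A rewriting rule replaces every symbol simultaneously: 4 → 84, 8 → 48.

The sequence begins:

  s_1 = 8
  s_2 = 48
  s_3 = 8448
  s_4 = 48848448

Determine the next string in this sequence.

Expanding 48848448: 4→84, 8→48, 8→48, 4→84, 8→48, 4→84, 4→84, 8→48. Concatenated: 84 48 48 84 48 84 84 48.

8448488448848448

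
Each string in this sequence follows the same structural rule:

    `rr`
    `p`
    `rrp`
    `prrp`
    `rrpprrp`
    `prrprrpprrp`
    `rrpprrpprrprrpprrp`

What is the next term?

Each term (from the third on) is the two preceding terms concatenated in order: term 3 = rr·p = rrp.
So term 8 is prrprrpprrp·rrpprrpprrprrpprrp.

prrprrpprrprrpprrpprrprrpprrp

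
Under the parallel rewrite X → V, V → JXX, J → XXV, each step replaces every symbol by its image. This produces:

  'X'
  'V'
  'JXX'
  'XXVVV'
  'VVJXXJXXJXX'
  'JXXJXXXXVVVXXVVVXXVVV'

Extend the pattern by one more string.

Applying the rule to each of the 21 symbols of JXXJXXXXVVVXXVVVXXVVV gives the pieces XXV V V XXV V V V V JXX JXX JXX V V JXX JXX JXX V V JXX JXX JXX, which concatenate to the answer.

XXVVVXXVVVVVJXXJXXJXXVVJXXJXXJXXVVJXXJXXJXX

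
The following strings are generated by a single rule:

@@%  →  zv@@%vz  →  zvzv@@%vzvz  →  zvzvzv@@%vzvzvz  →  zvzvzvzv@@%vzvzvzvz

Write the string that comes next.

s(k+1) = zv·s(k)·vz, so each term gains zv as a prefix and vz as a suffix.
Applying this once more to zvzvzvzv@@%vzvzvzvz:

zvzvzvzvzv@@%vzvzvzvzvz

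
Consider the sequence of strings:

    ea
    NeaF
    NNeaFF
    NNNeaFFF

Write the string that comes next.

Every step adds N to the front and F to the end of the previous string.
One more step from NNNeaFFF gives the answer.

NNNNeaFFFF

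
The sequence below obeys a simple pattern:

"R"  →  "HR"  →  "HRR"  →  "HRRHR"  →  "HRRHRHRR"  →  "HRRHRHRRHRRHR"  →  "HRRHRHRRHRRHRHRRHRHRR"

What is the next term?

HRRHRHRRHRRHRHRRHRHRRHRRHRHRRHRRHR

Each term (from the third on) is the previous term followed by the one before it: term 3 = HR·R = HRR.
Continuing: HRRHRHRRHRRHRHRRHRHRR · HRRHRHRRHRRHR gives term 8.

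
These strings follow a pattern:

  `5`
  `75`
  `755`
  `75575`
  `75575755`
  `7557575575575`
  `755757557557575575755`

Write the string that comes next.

7557575575575755757557557575575575

Each term (from the third on) is the previous term followed by the one before it: term 3 = 75·5 = 755.
Continuing: 755757557557575575755 · 7557575575575 gives term 8.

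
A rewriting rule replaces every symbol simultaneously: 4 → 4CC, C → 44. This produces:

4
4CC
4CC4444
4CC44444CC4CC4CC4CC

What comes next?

4CC44444CC4CC4CC4CC4CC44444CC44444CC44444CC4444

φ(4CC44444CC4CC4CC4CC) expands symbol-by-symbol to 4CC 44 44 4CC 4CC 4CC 4CC 4CC 44 44 4CC 44 44 4CC 44 44 4CC 44 44; joining the 19 pieces gives the next term.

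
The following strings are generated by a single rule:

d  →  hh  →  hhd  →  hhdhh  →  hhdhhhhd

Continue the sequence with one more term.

hhdhhhhdhhdhh

From term 3 onward, concatenate the last term with the second-to-last: hh·d = hhd, hhd·hh = hhdhh, …
So term 6 is hhdhhhhd·hhdhh.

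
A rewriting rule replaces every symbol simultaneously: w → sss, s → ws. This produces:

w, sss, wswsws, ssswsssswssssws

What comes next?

Rewriting the 15 symbols of ssswsssswssssws one by one yields ws ws ws sss ws ws ws ws sss ws ws ws ws sss ws; concatenated:

wswswsssswswswswsssswswswswssssws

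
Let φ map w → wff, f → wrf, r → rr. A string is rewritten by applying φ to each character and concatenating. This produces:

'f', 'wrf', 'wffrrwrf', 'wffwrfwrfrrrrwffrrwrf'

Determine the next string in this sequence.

Rewriting the 21 symbols of wffwrfwrfrrrrwffrrwrf one by one yields wff wrf wrf wff rr wrf wff rr wrf rr rr rr rr wff wrf wrf rr rr wff rr wrf; concatenated:

wffwrfwrfwffrrwrfwffrrwrfrrrrrrrrwffwrfwrfrrrrwffrrwrf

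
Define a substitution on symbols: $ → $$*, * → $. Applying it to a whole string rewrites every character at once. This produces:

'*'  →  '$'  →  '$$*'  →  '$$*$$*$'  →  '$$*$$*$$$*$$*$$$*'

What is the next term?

$$*$$*$$$*$$*$$$*$$*$$*$$$*$$*$$$*$$*$$*$

Applying the rule to each of the 17 symbols of $$*$$*$$$*$$*$$$* gives the pieces $$* $$* $ $$* $$* $ $$* $$* $$* $ $$* $$* $ $$* $$* $$* $, which concatenate to the answer.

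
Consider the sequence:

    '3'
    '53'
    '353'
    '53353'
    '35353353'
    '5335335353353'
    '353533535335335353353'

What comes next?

5335335353353353533535335335353353

This is a Fibonacci-style word recurrence s(k) = s(k−2)·s(k−1): e.g. 3·53 = 353.
The next term joins 5335335353353 and 353533535335335353353.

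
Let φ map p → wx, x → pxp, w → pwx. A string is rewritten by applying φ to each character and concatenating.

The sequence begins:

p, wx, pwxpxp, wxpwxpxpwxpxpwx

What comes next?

φ(wxpwxpxpwxpxpwx) expands symbol-by-symbol to pwx pxp wx pwx pxp wx pxp wx pwx pxp wx pxp wx pwx pxp; joining the 15 pieces gives the next term.

pwxpxpwxpwxpxpwxpxpwxpwxpxpwxpxpwxpwxpxp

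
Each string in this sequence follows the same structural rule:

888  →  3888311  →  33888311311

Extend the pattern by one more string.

s(k+1) = 3·s(k)·311, so each term gains 3 as a prefix and 311 as a suffix.
Applying this once more to 33888311311:

333888311311311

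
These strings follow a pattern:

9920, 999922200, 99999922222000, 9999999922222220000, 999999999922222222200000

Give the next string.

Reading off run lengths: 9 runs 2, 4, 6, 8, 10; 2 runs 1, 3, 5, 7, 9; 0 runs 1, 2, 3, 4, 5 — each is linear in n (n = 1, 2, …).
At n = 6 the blocks have lengths 12, 11, 6.

99999999999922222222222000000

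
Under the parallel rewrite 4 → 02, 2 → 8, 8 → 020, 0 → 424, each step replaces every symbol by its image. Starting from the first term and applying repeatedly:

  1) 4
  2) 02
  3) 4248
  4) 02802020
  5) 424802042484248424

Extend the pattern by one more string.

028020204248424028020200280202002802

Applying the rule to each of the 18 symbols of 424802042484248424 gives the pieces 02 8 02 020 424 8 424 02 8 02 020 02 8 02 020 02 8 02, which concatenate to the answer.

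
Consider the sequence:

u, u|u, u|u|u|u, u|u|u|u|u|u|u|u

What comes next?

Every step duplicates the string with '|' between the halves.
Doubling u|u|u|u|u|u|u|u with '|' between the halves:

u|u|u|u|u|u|u|u|u|u|u|u|u|u|u|u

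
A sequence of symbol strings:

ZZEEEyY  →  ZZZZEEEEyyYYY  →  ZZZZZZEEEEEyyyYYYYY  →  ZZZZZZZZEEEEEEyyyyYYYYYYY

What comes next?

ZZZZZZZZZZEEEEEEEyyyyyYYYYYYYYY

Term n consists of 2n Z's, followed by n+2 E's, followed by n y's, followed by 2n-1 Y's (n = 1, 2, …).
At n = 5 the blocks have lengths 10, 7, 5, 9.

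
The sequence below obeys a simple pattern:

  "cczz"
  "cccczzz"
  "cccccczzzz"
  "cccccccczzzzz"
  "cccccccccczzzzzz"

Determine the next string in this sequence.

Reading off run lengths: c runs 2, 4, 6, 8, 10; z runs 2, 3, 4, 5, 6 — each is linear in n (n = 1, 2, …).
Setting n = 6 gives 12, 7 characters in each block.

cccccccccccczzzzzzz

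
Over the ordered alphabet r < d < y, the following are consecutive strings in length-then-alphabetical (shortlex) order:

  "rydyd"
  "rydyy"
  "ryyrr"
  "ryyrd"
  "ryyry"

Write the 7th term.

ryydd

Advancing 2 positions from ryyry through ryyry → ryydr reaches term 7.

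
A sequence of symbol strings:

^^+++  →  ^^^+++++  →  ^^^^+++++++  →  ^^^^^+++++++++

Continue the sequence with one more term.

^^^^^^+++++++++++

The n-th term is n ^'s then 2n-1 +'s, where the shown terms are n = 2, 3, 4, 5.
Setting n = 6 gives 6, 11 characters in each block.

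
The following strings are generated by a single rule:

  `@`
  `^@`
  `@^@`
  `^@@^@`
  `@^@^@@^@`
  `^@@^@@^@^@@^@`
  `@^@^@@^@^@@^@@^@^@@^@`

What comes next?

^@@^@@^@^@@^@@^@^@@^@^@@^@@^@^@@^@

From term 3 onward, concatenate the second-to-last term with the last: @·^@ = @^@, ^@·@^@ = ^@@^@, …
Continuing: ^@@^@@^@^@@^@ · @^@^@@^@^@@^@@^@^@@^@ gives term 8.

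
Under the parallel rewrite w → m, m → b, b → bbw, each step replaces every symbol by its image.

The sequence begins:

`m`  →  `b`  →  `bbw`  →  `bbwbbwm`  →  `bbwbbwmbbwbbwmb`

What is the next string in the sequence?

φ(bbwbbwmbbwbbwmb) expands symbol-by-symbol to bbw bbw m bbw bbw m b bbw bbw m bbw bbw m b bbw; joining the 15 pieces gives the next term.

bbwbbwmbbwbbwmbbbwbbwmbbwbbwmbbbw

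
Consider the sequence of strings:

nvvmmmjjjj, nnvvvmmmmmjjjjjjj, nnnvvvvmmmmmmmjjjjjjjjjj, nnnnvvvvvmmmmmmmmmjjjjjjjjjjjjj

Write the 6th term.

Term n consists of n n's, followed by n+1 v's, followed by 2n+1 m's, followed by 3n+1 j's (n = 1, 2, …).
At n = 6 the blocks have lengths 6, 7, 13, 19.

nnnnnnvvvvvvvmmmmmmmmmmmmmjjjjjjjjjjjjjjjjjjj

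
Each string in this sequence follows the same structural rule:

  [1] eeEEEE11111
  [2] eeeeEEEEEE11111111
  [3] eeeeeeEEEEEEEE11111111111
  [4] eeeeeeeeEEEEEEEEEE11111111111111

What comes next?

eeeeeeeeeeEEEEEEEEEEEE11111111111111111

Each string has the form e^{2n} E^{2n+2} 1^{3n+2} (n = 1, 2, …).
At n = 5 the blocks have lengths 10, 12, 17.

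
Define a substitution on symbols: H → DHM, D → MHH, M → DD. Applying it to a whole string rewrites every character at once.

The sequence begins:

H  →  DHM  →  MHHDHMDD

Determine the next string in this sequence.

Apply φ to MHHDHMDD symbol by symbol: M→DD, H→DHM, H→DHM, D→MHH, H→DHM, M→DD, D→MHH, D→MHH; joined: DD DHM DHM MHH DHM DD MHH MHH.

DDDHMDHMMHHDHMDDMHHMHH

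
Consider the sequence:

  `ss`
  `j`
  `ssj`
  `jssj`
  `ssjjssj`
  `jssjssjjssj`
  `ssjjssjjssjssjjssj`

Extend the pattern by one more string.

jssjssjjssjssjjssjjssjssjjssj

From term 3 onward, concatenate the second-to-last term with the last: ss·j = ssj, j·ssj = jssj, …
The next term joins jssjssjjssj and ssjjssjjssjssjjssj.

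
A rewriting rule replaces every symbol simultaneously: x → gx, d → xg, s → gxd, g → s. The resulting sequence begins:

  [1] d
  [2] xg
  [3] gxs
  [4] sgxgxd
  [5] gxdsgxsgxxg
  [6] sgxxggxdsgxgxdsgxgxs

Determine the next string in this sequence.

Rewriting the 20 symbols of sgxxggxdsgxgxdsgxgxs one by one yields gxd s gx gx s s gx xg gxd s gx s gx xg gxd s gx s gx gxd; concatenated:

gxdsgxgxssgxxggxdsgxsgxxggxdsgxsgxgxd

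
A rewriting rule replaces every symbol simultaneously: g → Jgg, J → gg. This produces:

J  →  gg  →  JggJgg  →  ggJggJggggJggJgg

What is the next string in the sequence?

Rewriting the 16 symbols of ggJggJggggJggJgg one by one yields Jgg Jgg gg Jgg Jgg gg Jgg Jgg Jgg Jgg gg Jgg Jgg gg Jgg Jgg; concatenated:

JggJggggJggJggggJggJggJggJggggJggJggggJggJgg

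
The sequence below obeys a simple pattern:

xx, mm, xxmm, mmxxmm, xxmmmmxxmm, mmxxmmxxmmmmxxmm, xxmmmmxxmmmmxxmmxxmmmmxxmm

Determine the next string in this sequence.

mmxxmmxxmmmmxxmmxxmmmmxxmmmmxxmmxxmmmmxxmm

Each term (from the third on) is the two preceding terms concatenated in order: term 3 = xx·mm = xxmm.
So term 8 is mmxxmmxxmmmmxxmm·xxmmmmxxmmmmxxmmxxmmmmxxmm.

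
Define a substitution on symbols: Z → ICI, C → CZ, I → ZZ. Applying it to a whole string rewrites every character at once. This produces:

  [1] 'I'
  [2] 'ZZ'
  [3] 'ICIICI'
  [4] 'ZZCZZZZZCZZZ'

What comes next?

Expanding ZZCZZZZZCZZZ: Z→ICI, Z→ICI, C→CZ, Z→ICI, Z→ICI, Z→ICI, Z→ICI, Z→ICI, C→CZ, Z→ICI, Z→ICI, Z→ICI. Concatenated: ICI ICI CZ ICI ICI ICI ICI ICI CZ ICI ICI ICI.

ICIICICZICIICIICIICIICICZICIICIICI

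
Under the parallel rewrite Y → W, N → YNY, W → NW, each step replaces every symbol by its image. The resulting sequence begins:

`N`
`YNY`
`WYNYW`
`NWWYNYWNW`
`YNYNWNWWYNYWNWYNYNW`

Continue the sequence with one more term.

WYNYWYNYNWYNYNWNWWYNYWNWYNYNWWYNYWYNYNW

φ(YNYNWNWWYNYWNWYNYNW) expands symbol-by-symbol to W YNY W YNY NW YNY NW NW W YNY W NW YNY NW W YNY W YNY NW; joining the 19 pieces gives the next term.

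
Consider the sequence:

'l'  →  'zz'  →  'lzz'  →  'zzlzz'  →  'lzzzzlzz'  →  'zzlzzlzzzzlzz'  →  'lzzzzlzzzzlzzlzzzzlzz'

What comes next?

Each term (from the third on) is the two preceding terms concatenated in order: term 3 = l·zz = lzz.
So term 8 is zzlzzlzzzzlzz·lzzzzlzzzzlzzlzzzzlzz.

zzlzzlzzzzlzzlzzzzlzzzzlzzlzzzzlzz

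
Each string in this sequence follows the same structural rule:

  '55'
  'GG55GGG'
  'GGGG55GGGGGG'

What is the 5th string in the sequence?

s(k+1) = GG·s(k)·GGG, so each term gains GG as a prefix and GGG as a suffix.
From GGGG55GGGGGG, 2 further steps: GGGG55GGGGGG → GGGGGG55GGGGGGGGG → (answer).

GGGGGGGG55GGGGGGGGGGGG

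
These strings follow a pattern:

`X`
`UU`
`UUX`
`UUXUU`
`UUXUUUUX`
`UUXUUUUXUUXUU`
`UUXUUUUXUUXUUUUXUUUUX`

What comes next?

UUXUUUUXUUXUUUUXUUUUXUUXUUUUXUUXUU

From term 3 onward, concatenate the last term with the second-to-last: UU·X = UUX, UUX·UU = UUXUU, …
So term 8 is UUXUUUUXUUXUUUUXUUUUX·UUXUUUUXUUXUU.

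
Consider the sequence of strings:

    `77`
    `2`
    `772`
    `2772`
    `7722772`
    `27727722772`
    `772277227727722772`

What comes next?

27727722772772277227727722772

From term 3 onward, concatenate the second-to-last term with the last: 77·2 = 772, 2·772 = 2772, …
So term 8 is 27727722772·772277227727722772.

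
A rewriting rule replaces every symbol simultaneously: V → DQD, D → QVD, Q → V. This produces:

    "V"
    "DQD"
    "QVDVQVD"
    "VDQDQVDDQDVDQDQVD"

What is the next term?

DQDQVDVQVDVDQDQVDQVDVQVDDQDQVDVQVDVDQDQVD

Applying the rule to each of the 17 symbols of VDQDQVDDQDVDQDQVD gives the pieces DQD QVD V QVD V DQD QVD QVD V QVD DQD QVD V QVD V DQD QVD, which concatenate to the answer.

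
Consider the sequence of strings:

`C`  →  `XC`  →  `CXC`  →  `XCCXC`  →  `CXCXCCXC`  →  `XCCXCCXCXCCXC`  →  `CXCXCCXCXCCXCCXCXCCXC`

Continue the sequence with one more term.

XCCXCCXCXCCXCCXCXCCXCXCCXCCXCXCCXC

This is a Fibonacci-style word recurrence s(k) = s(k−2)·s(k−1): e.g. C·XC = CXC.
So term 8 is XCCXCCXCXCCXC·CXCXCCXCXCCXCCXCXCCXC.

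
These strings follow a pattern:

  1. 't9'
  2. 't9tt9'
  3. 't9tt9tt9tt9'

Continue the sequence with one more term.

Every step duplicates the string with 't' between the halves.
So the next term is two copies of t9tt9tt9tt9 with 't' between the halves.

t9tt9tt9tt9tt9tt9tt9tt9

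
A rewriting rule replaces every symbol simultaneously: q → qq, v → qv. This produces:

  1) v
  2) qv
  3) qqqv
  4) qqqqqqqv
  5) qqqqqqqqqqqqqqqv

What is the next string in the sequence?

qqqqqqqqqqqqqqqqqqqqqqqqqqqqqqqv

Replace each of the 16 characters of qqqqqqqqqqqqqqqv in place — qq qq qq qq qq qq qq qq qq qq qq qq qq qq qq qv — and concatenate.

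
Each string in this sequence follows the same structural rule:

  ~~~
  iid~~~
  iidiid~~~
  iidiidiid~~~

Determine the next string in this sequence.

Every step adds iid at the front: s(k+1) = iid·s(k).
Applying this once more to iidiidiid~~~:

iidiidiidiid~~~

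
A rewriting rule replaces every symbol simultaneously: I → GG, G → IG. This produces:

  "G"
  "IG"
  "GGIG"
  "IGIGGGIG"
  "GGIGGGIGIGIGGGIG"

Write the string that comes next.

Rewriting the 16 symbols of GGIGGGIGIGIGGGIG one by one yields IG IG GG IG IG IG GG IG GG IG GG IG IG IG GG IG; concatenated:

IGIGGGIGIGIGGGIGGGIGGGIGIGIGGGIG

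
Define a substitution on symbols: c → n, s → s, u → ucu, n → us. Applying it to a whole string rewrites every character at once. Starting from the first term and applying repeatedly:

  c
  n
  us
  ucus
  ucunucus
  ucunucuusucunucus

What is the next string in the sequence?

ucunucuusucunucuucusucunucuusucunucus

Applying the rule to each of the 17 symbols of ucunucuusucunucus gives the pieces ucu n ucu us ucu n ucu ucu s ucu n ucu us ucu n ucu s, which concatenate to the answer.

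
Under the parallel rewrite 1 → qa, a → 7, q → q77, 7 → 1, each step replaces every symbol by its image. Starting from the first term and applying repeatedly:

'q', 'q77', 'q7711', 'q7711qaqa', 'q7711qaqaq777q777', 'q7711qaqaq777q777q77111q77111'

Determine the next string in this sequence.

Rewriting the 29 symbols of q7711qaqaq777q777q77111q77111 one by one yields q77 1 1 qa qa q77 7 q77 7 q77 1 1 1 q77 1 1 1 q77 1 1 qa qa qa q77 1 1 qa qa qa; concatenated:

q7711qaqaq777q777q77111q77111q7711qaqaqaq7711qaqaqa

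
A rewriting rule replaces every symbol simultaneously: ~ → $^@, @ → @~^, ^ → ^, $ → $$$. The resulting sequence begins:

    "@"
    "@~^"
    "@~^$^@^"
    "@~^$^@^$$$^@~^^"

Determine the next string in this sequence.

φ(@~^$^@^$$$^@~^^) expands symbol-by-symbol to @~^ $^@ ^ $$$ ^ @~^ ^ $$$ $$$ $$$ ^ @~^ $^@ ^ ^; joining the 15 pieces gives the next term.

@~^$^@^$$$^@~^^$$$$$$$$$^@~^$^@^^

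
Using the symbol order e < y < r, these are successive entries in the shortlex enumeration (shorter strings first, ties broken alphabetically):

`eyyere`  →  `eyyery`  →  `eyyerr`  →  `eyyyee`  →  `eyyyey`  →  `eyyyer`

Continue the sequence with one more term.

Find the rightmost character of eyyyer below r, bump it to the next letter, and reset everything to its right to e.

eyyyye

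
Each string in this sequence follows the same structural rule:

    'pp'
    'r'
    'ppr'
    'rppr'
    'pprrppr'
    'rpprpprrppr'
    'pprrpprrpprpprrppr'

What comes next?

From term 3 onward, concatenate the second-to-last term with the last: pp·r = ppr, r·ppr = rppr, …
Continuing: rpprpprrppr · pprrpprrpprpprrppr gives term 8.

rpprpprrpprpprrpprrpprpprrppr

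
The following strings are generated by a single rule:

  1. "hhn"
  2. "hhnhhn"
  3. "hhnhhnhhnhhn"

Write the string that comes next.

hhnhhnhhnhhnhhnhhnhhnhhn

s(k+1) = s(k)·s(k) — each term doubles the last.
So the next term is two copies of hhnhhnhhnhhn.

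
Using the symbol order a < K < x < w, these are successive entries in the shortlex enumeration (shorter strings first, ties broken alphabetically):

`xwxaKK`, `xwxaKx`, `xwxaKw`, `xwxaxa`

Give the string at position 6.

Advancing 2 positions from xwxaxa through xwxaxa → xwxaxK reaches term 6.

xwxaxx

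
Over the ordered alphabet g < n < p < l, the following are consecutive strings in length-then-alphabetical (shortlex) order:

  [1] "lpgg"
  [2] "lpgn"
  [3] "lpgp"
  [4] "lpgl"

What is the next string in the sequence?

Treat lpgl as a base-4 numeral over the given alphabet and add one, carrying through any trailing l's.

lpng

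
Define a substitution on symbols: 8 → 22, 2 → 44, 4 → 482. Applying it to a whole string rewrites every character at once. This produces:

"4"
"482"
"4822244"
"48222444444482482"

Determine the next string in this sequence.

4822244444448248248248248248248222444822244

φ(48222444444482482) expands symbol-by-symbol to 482 22 44 44 44 482 482 482 482 482 482 482 22 44 482 22 44; joining the 17 pieces gives the next term.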